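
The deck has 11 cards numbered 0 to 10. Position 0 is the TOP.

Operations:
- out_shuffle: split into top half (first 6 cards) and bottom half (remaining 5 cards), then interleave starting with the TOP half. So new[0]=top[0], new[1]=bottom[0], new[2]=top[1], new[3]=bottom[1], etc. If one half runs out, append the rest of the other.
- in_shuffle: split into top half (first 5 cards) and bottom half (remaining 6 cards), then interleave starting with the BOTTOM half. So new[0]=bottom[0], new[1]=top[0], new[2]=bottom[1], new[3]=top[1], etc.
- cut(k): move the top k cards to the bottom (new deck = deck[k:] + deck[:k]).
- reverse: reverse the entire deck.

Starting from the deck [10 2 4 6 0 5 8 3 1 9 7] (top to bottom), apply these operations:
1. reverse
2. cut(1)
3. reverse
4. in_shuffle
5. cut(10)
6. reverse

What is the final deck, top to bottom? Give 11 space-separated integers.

After op 1 (reverse): [7 9 1 3 8 5 0 6 4 2 10]
After op 2 (cut(1)): [9 1 3 8 5 0 6 4 2 10 7]
After op 3 (reverse): [7 10 2 4 6 0 5 8 3 1 9]
After op 4 (in_shuffle): [0 7 5 10 8 2 3 4 1 6 9]
After op 5 (cut(10)): [9 0 7 5 10 8 2 3 4 1 6]
After op 6 (reverse): [6 1 4 3 2 8 10 5 7 0 9]

Answer: 6 1 4 3 2 8 10 5 7 0 9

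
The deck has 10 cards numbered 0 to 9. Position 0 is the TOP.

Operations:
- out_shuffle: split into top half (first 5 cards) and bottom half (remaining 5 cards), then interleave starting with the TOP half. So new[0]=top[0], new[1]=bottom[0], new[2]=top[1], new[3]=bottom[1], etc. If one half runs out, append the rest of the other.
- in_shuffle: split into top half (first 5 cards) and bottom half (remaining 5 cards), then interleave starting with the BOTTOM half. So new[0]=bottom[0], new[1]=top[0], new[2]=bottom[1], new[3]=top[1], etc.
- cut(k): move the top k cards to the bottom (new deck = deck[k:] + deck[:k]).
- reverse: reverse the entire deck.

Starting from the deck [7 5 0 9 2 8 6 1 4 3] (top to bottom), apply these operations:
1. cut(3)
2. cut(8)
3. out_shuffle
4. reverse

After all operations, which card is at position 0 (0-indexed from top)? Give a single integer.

After op 1 (cut(3)): [9 2 8 6 1 4 3 7 5 0]
After op 2 (cut(8)): [5 0 9 2 8 6 1 4 3 7]
After op 3 (out_shuffle): [5 6 0 1 9 4 2 3 8 7]
After op 4 (reverse): [7 8 3 2 4 9 1 0 6 5]
Position 0: card 7.

Answer: 7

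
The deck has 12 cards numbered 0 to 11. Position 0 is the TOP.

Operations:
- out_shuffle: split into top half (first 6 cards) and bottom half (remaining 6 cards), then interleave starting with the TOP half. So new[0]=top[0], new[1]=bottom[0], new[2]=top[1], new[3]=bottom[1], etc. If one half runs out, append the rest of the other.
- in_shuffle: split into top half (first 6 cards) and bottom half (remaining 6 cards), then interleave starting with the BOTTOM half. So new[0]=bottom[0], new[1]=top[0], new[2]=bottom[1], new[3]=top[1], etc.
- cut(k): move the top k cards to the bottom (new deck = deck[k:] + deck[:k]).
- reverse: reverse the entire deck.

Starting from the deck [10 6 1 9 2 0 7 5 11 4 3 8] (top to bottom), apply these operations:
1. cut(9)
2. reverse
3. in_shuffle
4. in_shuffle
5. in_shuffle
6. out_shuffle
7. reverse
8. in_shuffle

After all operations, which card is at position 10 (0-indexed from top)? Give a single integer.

Answer: 2

Derivation:
After op 1 (cut(9)): [4 3 8 10 6 1 9 2 0 7 5 11]
After op 2 (reverse): [11 5 7 0 2 9 1 6 10 8 3 4]
After op 3 (in_shuffle): [1 11 6 5 10 7 8 0 3 2 4 9]
After op 4 (in_shuffle): [8 1 0 11 3 6 2 5 4 10 9 7]
After op 5 (in_shuffle): [2 8 5 1 4 0 10 11 9 3 7 6]
After op 6 (out_shuffle): [2 10 8 11 5 9 1 3 4 7 0 6]
After op 7 (reverse): [6 0 7 4 3 1 9 5 11 8 10 2]
After op 8 (in_shuffle): [9 6 5 0 11 7 8 4 10 3 2 1]
Position 10: card 2.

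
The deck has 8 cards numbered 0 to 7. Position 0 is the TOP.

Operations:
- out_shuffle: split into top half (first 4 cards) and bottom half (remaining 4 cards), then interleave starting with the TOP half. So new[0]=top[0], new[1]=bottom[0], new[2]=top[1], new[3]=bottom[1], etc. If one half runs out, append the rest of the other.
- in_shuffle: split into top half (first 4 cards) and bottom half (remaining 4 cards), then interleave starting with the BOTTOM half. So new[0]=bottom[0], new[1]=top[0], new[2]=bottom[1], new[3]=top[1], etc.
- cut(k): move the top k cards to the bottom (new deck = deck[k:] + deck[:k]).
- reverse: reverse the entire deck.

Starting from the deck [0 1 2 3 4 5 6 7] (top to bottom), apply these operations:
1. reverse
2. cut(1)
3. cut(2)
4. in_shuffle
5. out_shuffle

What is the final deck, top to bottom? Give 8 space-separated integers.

After op 1 (reverse): [7 6 5 4 3 2 1 0]
After op 2 (cut(1)): [6 5 4 3 2 1 0 7]
After op 3 (cut(2)): [4 3 2 1 0 7 6 5]
After op 4 (in_shuffle): [0 4 7 3 6 2 5 1]
After op 5 (out_shuffle): [0 6 4 2 7 5 3 1]

Answer: 0 6 4 2 7 5 3 1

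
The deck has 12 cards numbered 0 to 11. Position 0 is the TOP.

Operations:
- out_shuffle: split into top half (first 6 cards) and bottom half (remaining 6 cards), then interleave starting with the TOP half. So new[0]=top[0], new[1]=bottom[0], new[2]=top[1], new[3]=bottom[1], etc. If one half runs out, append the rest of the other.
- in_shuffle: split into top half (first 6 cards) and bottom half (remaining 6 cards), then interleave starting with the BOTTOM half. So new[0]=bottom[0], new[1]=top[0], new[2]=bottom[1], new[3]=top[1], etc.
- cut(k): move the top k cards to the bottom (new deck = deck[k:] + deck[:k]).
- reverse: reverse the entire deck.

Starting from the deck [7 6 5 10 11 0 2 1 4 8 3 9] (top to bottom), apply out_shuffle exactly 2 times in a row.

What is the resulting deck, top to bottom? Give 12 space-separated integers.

After op 1 (out_shuffle): [7 2 6 1 5 4 10 8 11 3 0 9]
After op 2 (out_shuffle): [7 10 2 8 6 11 1 3 5 0 4 9]

Answer: 7 10 2 8 6 11 1 3 5 0 4 9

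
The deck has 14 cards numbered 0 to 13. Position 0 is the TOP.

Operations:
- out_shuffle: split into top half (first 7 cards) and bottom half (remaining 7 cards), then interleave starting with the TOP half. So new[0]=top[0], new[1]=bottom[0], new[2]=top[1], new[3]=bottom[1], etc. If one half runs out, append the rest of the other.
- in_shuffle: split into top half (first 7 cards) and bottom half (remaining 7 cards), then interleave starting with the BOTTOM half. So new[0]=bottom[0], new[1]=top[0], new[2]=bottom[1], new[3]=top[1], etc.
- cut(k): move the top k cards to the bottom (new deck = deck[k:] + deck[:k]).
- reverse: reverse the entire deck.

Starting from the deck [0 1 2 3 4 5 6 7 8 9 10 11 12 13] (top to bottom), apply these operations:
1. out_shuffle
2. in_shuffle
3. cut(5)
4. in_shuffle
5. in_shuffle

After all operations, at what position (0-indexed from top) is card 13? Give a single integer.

Answer: 1

Derivation:
After op 1 (out_shuffle): [0 7 1 8 2 9 3 10 4 11 5 12 6 13]
After op 2 (in_shuffle): [10 0 4 7 11 1 5 8 12 2 6 9 13 3]
After op 3 (cut(5)): [1 5 8 12 2 6 9 13 3 10 0 4 7 11]
After op 4 (in_shuffle): [13 1 3 5 10 8 0 12 4 2 7 6 11 9]
After op 5 (in_shuffle): [12 13 4 1 2 3 7 5 6 10 11 8 9 0]
Card 13 is at position 1.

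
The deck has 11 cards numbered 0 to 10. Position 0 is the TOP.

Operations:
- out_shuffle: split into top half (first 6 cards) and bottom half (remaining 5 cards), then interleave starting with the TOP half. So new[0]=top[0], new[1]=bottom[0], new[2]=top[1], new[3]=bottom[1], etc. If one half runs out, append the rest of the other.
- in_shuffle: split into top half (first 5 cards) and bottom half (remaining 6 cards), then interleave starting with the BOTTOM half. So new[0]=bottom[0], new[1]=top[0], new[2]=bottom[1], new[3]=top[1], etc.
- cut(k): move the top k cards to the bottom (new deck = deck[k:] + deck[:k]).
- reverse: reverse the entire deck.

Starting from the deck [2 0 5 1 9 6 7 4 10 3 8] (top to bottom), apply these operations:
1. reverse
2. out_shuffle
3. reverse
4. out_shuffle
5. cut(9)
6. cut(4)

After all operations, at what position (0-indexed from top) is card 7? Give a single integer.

After op 1 (reverse): [8 3 10 4 7 6 9 1 5 0 2]
After op 2 (out_shuffle): [8 9 3 1 10 5 4 0 7 2 6]
After op 3 (reverse): [6 2 7 0 4 5 10 1 3 9 8]
After op 4 (out_shuffle): [6 10 2 1 7 3 0 9 4 8 5]
After op 5 (cut(9)): [8 5 6 10 2 1 7 3 0 9 4]
After op 6 (cut(4)): [2 1 7 3 0 9 4 8 5 6 10]
Card 7 is at position 2.

Answer: 2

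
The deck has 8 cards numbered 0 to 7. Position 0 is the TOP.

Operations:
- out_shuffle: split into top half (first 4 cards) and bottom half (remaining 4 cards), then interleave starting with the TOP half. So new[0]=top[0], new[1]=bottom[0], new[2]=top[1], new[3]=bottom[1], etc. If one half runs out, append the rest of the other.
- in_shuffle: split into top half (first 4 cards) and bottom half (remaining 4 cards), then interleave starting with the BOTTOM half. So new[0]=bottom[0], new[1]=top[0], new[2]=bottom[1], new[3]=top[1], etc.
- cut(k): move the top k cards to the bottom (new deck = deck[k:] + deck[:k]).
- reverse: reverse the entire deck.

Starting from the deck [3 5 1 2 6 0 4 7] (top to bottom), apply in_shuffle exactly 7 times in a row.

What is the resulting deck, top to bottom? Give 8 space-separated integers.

Answer: 6 3 0 5 4 1 7 2

Derivation:
After op 1 (in_shuffle): [6 3 0 5 4 1 7 2]
After op 2 (in_shuffle): [4 6 1 3 7 0 2 5]
After op 3 (in_shuffle): [7 4 0 6 2 1 5 3]
After op 4 (in_shuffle): [2 7 1 4 5 0 3 6]
After op 5 (in_shuffle): [5 2 0 7 3 1 6 4]
After op 6 (in_shuffle): [3 5 1 2 6 0 4 7]
After op 7 (in_shuffle): [6 3 0 5 4 1 7 2]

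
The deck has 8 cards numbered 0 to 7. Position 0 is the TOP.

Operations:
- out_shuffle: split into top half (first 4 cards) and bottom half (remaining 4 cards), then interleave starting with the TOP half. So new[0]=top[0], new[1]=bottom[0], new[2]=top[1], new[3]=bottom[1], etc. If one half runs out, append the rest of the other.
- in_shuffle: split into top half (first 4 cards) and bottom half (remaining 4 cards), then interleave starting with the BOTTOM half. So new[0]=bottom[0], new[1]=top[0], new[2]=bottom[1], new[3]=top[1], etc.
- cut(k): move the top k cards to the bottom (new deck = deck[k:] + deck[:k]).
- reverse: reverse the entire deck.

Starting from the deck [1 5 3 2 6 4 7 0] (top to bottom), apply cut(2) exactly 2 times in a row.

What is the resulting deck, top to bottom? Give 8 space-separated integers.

After op 1 (cut(2)): [3 2 6 4 7 0 1 5]
After op 2 (cut(2)): [6 4 7 0 1 5 3 2]

Answer: 6 4 7 0 1 5 3 2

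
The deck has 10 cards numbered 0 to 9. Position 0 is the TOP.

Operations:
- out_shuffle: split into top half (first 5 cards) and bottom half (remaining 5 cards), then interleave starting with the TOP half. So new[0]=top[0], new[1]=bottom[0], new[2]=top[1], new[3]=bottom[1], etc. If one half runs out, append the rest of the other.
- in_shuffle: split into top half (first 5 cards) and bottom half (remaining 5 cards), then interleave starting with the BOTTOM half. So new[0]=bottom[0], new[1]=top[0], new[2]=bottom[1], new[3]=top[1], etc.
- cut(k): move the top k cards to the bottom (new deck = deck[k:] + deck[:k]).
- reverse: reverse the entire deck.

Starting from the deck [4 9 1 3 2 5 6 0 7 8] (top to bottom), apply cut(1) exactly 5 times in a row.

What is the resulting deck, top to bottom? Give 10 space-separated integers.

Answer: 5 6 0 7 8 4 9 1 3 2

Derivation:
After op 1 (cut(1)): [9 1 3 2 5 6 0 7 8 4]
After op 2 (cut(1)): [1 3 2 5 6 0 7 8 4 9]
After op 3 (cut(1)): [3 2 5 6 0 7 8 4 9 1]
After op 4 (cut(1)): [2 5 6 0 7 8 4 9 1 3]
After op 5 (cut(1)): [5 6 0 7 8 4 9 1 3 2]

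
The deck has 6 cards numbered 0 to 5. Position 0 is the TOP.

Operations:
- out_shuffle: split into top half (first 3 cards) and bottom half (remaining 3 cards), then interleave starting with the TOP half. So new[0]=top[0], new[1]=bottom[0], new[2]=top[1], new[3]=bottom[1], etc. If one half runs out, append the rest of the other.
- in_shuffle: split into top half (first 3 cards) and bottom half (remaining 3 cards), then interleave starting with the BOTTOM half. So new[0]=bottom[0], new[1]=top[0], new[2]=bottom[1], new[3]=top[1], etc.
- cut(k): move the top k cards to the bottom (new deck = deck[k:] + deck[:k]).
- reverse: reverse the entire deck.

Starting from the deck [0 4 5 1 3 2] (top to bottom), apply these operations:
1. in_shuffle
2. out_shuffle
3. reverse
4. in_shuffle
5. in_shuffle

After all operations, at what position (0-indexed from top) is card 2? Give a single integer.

After op 1 (in_shuffle): [1 0 3 4 2 5]
After op 2 (out_shuffle): [1 4 0 2 3 5]
After op 3 (reverse): [5 3 2 0 4 1]
After op 4 (in_shuffle): [0 5 4 3 1 2]
After op 5 (in_shuffle): [3 0 1 5 2 4]
Card 2 is at position 4.

Answer: 4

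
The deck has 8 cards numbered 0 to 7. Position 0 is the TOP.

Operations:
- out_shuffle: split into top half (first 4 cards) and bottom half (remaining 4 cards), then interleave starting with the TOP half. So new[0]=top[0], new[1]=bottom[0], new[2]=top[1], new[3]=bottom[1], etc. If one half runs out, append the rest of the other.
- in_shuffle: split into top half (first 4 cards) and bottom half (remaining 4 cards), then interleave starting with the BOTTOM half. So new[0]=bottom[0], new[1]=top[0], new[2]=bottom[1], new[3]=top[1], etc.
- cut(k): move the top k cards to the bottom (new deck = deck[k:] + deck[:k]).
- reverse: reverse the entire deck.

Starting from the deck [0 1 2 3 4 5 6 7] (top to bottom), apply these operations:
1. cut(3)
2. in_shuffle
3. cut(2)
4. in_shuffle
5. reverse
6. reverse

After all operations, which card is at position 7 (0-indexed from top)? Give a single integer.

After op 1 (cut(3)): [3 4 5 6 7 0 1 2]
After op 2 (in_shuffle): [7 3 0 4 1 5 2 6]
After op 3 (cut(2)): [0 4 1 5 2 6 7 3]
After op 4 (in_shuffle): [2 0 6 4 7 1 3 5]
After op 5 (reverse): [5 3 1 7 4 6 0 2]
After op 6 (reverse): [2 0 6 4 7 1 3 5]
Position 7: card 5.

Answer: 5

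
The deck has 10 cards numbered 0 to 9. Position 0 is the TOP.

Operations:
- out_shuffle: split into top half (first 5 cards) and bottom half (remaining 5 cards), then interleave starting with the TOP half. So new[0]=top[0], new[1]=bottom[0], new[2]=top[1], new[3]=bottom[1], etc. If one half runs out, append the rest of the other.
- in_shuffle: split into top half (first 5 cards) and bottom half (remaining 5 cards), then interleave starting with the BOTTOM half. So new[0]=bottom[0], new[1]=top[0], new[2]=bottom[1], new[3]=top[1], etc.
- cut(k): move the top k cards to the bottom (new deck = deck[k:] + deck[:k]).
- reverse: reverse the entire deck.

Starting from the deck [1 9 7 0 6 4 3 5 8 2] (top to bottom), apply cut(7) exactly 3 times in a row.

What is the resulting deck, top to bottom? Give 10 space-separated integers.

After op 1 (cut(7)): [5 8 2 1 9 7 0 6 4 3]
After op 2 (cut(7)): [6 4 3 5 8 2 1 9 7 0]
After op 3 (cut(7)): [9 7 0 6 4 3 5 8 2 1]

Answer: 9 7 0 6 4 3 5 8 2 1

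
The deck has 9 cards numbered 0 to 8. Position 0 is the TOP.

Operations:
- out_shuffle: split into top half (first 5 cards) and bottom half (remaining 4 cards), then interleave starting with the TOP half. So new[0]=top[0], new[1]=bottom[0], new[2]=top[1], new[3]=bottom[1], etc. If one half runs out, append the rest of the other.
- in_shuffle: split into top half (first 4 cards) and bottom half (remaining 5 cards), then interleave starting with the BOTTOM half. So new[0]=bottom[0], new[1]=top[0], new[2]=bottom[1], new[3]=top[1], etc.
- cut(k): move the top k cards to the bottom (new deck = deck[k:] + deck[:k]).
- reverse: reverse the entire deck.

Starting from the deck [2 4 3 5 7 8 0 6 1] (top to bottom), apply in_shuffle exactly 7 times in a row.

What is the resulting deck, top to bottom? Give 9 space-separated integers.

Answer: 7 2 8 4 0 3 6 5 1

Derivation:
After op 1 (in_shuffle): [7 2 8 4 0 3 6 5 1]
After op 2 (in_shuffle): [0 7 3 2 6 8 5 4 1]
After op 3 (in_shuffle): [6 0 8 7 5 3 4 2 1]
After op 4 (in_shuffle): [5 6 3 0 4 8 2 7 1]
After op 5 (in_shuffle): [4 5 8 6 2 3 7 0 1]
After op 6 (in_shuffle): [2 4 3 5 7 8 0 6 1]
After op 7 (in_shuffle): [7 2 8 4 0 3 6 5 1]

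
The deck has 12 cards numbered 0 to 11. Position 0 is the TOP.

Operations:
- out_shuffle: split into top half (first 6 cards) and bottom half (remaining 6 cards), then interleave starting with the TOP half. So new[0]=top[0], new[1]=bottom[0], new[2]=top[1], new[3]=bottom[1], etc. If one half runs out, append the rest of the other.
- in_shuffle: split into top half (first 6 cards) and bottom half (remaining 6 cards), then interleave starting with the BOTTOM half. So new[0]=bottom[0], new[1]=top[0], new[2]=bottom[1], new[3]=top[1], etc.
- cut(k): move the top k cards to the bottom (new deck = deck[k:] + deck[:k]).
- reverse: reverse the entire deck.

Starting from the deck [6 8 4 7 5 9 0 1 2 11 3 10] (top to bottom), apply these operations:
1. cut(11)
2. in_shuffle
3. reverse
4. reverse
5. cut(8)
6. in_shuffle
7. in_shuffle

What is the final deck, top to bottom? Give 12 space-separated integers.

Answer: 8 0 5 11 2 6 9 7 4 1 10 3

Derivation:
After op 1 (cut(11)): [10 6 8 4 7 5 9 0 1 2 11 3]
After op 2 (in_shuffle): [9 10 0 6 1 8 2 4 11 7 3 5]
After op 3 (reverse): [5 3 7 11 4 2 8 1 6 0 10 9]
After op 4 (reverse): [9 10 0 6 1 8 2 4 11 7 3 5]
After op 5 (cut(8)): [11 7 3 5 9 10 0 6 1 8 2 4]
After op 6 (in_shuffle): [0 11 6 7 1 3 8 5 2 9 4 10]
After op 7 (in_shuffle): [8 0 5 11 2 6 9 7 4 1 10 3]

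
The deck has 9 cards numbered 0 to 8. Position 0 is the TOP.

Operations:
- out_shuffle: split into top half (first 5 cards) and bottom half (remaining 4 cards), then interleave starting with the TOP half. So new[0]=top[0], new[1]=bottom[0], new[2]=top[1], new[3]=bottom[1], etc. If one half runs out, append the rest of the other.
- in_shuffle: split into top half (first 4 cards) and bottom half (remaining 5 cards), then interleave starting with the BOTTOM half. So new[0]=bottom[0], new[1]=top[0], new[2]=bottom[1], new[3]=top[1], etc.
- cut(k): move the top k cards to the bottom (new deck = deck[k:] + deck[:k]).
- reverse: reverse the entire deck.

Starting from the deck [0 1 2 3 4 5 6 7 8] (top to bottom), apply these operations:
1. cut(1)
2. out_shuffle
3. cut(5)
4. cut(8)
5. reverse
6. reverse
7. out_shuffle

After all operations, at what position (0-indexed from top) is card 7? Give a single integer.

Answer: 7

Derivation:
After op 1 (cut(1)): [1 2 3 4 5 6 7 8 0]
After op 2 (out_shuffle): [1 6 2 7 3 8 4 0 5]
After op 3 (cut(5)): [8 4 0 5 1 6 2 7 3]
After op 4 (cut(8)): [3 8 4 0 5 1 6 2 7]
After op 5 (reverse): [7 2 6 1 5 0 4 8 3]
After op 6 (reverse): [3 8 4 0 5 1 6 2 7]
After op 7 (out_shuffle): [3 1 8 6 4 2 0 7 5]
Card 7 is at position 7.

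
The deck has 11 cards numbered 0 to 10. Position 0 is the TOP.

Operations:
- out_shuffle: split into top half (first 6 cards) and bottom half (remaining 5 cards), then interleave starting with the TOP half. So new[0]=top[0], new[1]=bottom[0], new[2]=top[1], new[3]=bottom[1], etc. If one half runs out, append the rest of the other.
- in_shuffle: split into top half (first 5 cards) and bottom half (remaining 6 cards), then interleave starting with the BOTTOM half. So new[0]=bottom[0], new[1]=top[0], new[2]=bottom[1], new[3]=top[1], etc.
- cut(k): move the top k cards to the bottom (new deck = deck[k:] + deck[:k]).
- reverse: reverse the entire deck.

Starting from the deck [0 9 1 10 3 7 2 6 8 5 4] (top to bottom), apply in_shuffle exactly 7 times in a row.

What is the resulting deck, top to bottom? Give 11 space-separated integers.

After op 1 (in_shuffle): [7 0 2 9 6 1 8 10 5 3 4]
After op 2 (in_shuffle): [1 7 8 0 10 2 5 9 3 6 4]
After op 3 (in_shuffle): [2 1 5 7 9 8 3 0 6 10 4]
After op 4 (in_shuffle): [8 2 3 1 0 5 6 7 10 9 4]
After op 5 (in_shuffle): [5 8 6 2 7 3 10 1 9 0 4]
After op 6 (in_shuffle): [3 5 10 8 1 6 9 2 0 7 4]
After op 7 (in_shuffle): [6 3 9 5 2 10 0 8 7 1 4]

Answer: 6 3 9 5 2 10 0 8 7 1 4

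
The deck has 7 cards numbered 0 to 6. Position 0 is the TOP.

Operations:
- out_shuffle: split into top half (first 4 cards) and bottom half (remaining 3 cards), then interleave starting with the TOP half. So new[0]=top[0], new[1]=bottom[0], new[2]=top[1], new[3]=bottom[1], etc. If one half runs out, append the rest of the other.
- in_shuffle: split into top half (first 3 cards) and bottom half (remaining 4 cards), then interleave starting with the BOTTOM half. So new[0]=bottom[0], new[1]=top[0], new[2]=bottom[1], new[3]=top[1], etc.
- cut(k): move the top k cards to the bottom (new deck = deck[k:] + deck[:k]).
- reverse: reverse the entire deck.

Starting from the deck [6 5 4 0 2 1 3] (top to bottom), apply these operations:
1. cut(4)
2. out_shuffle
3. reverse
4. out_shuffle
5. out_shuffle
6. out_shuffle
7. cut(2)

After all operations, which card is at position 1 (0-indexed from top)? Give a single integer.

Answer: 4

Derivation:
After op 1 (cut(4)): [2 1 3 6 5 4 0]
After op 2 (out_shuffle): [2 5 1 4 3 0 6]
After op 3 (reverse): [6 0 3 4 1 5 2]
After op 4 (out_shuffle): [6 1 0 5 3 2 4]
After op 5 (out_shuffle): [6 3 1 2 0 4 5]
After op 6 (out_shuffle): [6 0 3 4 1 5 2]
After op 7 (cut(2)): [3 4 1 5 2 6 0]
Position 1: card 4.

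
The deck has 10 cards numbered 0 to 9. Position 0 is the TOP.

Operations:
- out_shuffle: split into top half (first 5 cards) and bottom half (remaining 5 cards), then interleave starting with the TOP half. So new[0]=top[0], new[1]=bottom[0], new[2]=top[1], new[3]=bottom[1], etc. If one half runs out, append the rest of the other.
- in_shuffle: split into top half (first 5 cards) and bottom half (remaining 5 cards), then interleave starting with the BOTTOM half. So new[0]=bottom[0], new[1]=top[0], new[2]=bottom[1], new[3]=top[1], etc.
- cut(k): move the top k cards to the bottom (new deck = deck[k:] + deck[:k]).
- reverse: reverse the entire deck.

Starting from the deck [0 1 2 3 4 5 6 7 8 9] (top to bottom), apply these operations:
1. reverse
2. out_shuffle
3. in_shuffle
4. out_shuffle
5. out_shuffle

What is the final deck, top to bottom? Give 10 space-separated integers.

Answer: 2 3 8 4 9 0 5 1 6 7

Derivation:
After op 1 (reverse): [9 8 7 6 5 4 3 2 1 0]
After op 2 (out_shuffle): [9 4 8 3 7 2 6 1 5 0]
After op 3 (in_shuffle): [2 9 6 4 1 8 5 3 0 7]
After op 4 (out_shuffle): [2 8 9 5 6 3 4 0 1 7]
After op 5 (out_shuffle): [2 3 8 4 9 0 5 1 6 7]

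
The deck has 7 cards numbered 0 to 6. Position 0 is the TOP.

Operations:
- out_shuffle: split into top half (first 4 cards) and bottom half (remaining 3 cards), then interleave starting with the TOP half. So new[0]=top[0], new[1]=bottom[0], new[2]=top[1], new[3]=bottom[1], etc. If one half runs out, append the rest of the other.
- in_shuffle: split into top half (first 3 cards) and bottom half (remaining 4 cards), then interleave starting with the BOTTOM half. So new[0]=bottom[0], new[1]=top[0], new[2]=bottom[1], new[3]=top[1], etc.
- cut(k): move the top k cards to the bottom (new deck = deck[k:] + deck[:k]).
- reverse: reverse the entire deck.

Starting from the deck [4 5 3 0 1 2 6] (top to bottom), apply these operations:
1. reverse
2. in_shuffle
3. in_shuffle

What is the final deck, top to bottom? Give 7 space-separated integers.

Answer: 2 0 5 6 1 3 4

Derivation:
After op 1 (reverse): [6 2 1 0 3 5 4]
After op 2 (in_shuffle): [0 6 3 2 5 1 4]
After op 3 (in_shuffle): [2 0 5 6 1 3 4]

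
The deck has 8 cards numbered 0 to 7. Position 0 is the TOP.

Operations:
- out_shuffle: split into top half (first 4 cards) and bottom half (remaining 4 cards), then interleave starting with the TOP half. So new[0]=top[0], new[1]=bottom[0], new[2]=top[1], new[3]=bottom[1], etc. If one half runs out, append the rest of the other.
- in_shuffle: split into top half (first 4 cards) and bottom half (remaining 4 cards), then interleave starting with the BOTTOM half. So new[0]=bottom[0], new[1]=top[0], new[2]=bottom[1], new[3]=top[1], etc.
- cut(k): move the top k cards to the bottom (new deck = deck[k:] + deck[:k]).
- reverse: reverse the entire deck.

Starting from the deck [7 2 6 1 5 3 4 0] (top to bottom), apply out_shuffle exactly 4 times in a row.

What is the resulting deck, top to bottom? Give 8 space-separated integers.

After op 1 (out_shuffle): [7 5 2 3 6 4 1 0]
After op 2 (out_shuffle): [7 6 5 4 2 1 3 0]
After op 3 (out_shuffle): [7 2 6 1 5 3 4 0]
After op 4 (out_shuffle): [7 5 2 3 6 4 1 0]

Answer: 7 5 2 3 6 4 1 0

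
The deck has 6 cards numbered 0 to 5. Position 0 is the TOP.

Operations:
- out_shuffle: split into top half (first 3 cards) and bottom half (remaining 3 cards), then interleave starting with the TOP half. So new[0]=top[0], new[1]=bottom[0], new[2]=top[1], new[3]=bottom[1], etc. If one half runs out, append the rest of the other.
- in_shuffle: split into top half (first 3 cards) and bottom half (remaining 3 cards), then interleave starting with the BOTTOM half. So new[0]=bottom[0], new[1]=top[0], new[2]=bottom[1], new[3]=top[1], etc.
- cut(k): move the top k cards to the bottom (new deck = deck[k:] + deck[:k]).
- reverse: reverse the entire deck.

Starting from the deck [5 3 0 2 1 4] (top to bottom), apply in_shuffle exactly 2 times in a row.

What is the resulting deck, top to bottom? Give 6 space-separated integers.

After op 1 (in_shuffle): [2 5 1 3 4 0]
After op 2 (in_shuffle): [3 2 4 5 0 1]

Answer: 3 2 4 5 0 1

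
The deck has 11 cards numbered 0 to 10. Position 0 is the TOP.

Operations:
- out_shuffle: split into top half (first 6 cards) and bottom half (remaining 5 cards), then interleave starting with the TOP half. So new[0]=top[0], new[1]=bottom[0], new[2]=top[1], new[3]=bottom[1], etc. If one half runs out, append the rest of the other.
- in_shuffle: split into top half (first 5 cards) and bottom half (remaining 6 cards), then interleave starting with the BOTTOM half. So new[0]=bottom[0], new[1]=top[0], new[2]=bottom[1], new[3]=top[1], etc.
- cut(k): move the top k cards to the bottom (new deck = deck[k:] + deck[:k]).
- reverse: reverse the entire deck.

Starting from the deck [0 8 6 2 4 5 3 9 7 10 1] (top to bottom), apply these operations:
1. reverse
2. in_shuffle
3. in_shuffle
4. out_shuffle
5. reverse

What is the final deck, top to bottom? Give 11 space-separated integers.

After op 1 (reverse): [1 10 7 9 3 5 4 2 6 8 0]
After op 2 (in_shuffle): [5 1 4 10 2 7 6 9 8 3 0]
After op 3 (in_shuffle): [7 5 6 1 9 4 8 10 3 2 0]
After op 4 (out_shuffle): [7 8 5 10 6 3 1 2 9 0 4]
After op 5 (reverse): [4 0 9 2 1 3 6 10 5 8 7]

Answer: 4 0 9 2 1 3 6 10 5 8 7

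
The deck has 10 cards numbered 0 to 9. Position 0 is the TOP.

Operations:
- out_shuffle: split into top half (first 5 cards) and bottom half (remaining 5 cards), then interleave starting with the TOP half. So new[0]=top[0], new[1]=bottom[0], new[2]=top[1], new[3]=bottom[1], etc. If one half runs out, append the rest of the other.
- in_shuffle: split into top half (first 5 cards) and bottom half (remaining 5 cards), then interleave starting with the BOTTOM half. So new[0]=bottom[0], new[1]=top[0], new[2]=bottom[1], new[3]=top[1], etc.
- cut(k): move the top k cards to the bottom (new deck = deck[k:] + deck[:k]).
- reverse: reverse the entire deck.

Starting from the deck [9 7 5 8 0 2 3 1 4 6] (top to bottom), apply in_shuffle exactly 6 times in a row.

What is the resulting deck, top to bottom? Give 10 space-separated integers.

Answer: 0 6 8 4 5 1 7 3 9 2

Derivation:
After op 1 (in_shuffle): [2 9 3 7 1 5 4 8 6 0]
After op 2 (in_shuffle): [5 2 4 9 8 3 6 7 0 1]
After op 3 (in_shuffle): [3 5 6 2 7 4 0 9 1 8]
After op 4 (in_shuffle): [4 3 0 5 9 6 1 2 8 7]
After op 5 (in_shuffle): [6 4 1 3 2 0 8 5 7 9]
After op 6 (in_shuffle): [0 6 8 4 5 1 7 3 9 2]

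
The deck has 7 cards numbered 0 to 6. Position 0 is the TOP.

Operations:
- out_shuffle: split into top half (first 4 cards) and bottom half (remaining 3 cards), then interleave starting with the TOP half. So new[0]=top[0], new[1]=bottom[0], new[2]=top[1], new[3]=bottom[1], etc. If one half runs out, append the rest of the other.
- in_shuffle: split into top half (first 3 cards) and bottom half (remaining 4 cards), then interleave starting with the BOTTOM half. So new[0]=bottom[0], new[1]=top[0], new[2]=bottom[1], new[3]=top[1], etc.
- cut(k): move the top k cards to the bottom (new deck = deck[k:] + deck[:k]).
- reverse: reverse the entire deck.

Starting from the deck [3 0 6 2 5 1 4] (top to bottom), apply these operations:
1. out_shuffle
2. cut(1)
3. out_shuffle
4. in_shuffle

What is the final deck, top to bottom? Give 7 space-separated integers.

Answer: 2 5 1 4 3 0 6

Derivation:
After op 1 (out_shuffle): [3 5 0 1 6 4 2]
After op 2 (cut(1)): [5 0 1 6 4 2 3]
After op 3 (out_shuffle): [5 4 0 2 1 3 6]
After op 4 (in_shuffle): [2 5 1 4 3 0 6]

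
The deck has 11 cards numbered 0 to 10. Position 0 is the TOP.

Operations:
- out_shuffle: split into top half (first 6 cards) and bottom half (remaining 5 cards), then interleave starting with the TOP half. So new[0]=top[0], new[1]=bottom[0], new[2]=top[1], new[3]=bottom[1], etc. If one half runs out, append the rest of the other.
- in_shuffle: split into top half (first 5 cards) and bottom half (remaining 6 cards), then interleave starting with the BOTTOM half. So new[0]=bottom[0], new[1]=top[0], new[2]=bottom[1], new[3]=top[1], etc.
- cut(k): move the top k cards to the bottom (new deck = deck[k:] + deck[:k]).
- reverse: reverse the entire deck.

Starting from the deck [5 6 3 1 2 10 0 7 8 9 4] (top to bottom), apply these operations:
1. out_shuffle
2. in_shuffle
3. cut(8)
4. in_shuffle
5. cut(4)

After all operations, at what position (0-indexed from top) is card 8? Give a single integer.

After op 1 (out_shuffle): [5 0 6 7 3 8 1 9 2 4 10]
After op 2 (in_shuffle): [8 5 1 0 9 6 2 7 4 3 10]
After op 3 (cut(8)): [4 3 10 8 5 1 0 9 6 2 7]
After op 4 (in_shuffle): [1 4 0 3 9 10 6 8 2 5 7]
After op 5 (cut(4)): [9 10 6 8 2 5 7 1 4 0 3]
Card 8 is at position 3.

Answer: 3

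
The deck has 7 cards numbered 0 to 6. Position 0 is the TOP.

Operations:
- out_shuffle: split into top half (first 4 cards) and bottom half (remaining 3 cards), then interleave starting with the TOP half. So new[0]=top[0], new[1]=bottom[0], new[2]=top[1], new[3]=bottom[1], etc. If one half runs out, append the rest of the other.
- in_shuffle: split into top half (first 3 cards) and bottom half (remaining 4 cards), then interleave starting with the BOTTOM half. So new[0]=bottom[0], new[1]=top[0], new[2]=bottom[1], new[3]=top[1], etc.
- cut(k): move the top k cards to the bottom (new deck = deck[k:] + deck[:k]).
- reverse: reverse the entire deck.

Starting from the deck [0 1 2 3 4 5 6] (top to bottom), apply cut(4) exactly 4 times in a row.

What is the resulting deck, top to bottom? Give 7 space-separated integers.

Answer: 2 3 4 5 6 0 1

Derivation:
After op 1 (cut(4)): [4 5 6 0 1 2 3]
After op 2 (cut(4)): [1 2 3 4 5 6 0]
After op 3 (cut(4)): [5 6 0 1 2 3 4]
After op 4 (cut(4)): [2 3 4 5 6 0 1]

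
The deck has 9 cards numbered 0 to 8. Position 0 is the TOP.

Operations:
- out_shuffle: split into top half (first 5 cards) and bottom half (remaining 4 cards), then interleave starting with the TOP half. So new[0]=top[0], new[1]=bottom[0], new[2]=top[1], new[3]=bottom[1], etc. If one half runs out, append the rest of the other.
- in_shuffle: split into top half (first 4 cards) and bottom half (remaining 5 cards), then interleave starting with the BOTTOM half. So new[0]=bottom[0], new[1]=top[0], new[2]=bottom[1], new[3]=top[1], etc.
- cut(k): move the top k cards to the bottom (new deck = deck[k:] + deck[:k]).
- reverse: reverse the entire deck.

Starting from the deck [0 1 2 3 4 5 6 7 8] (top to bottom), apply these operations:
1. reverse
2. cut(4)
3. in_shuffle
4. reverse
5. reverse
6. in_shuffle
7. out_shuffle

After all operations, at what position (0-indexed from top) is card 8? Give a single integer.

Answer: 1

Derivation:
After op 1 (reverse): [8 7 6 5 4 3 2 1 0]
After op 2 (cut(4)): [4 3 2 1 0 8 7 6 5]
After op 3 (in_shuffle): [0 4 8 3 7 2 6 1 5]
After op 4 (reverse): [5 1 6 2 7 3 8 4 0]
After op 5 (reverse): [0 4 8 3 7 2 6 1 5]
After op 6 (in_shuffle): [7 0 2 4 6 8 1 3 5]
After op 7 (out_shuffle): [7 8 0 1 2 3 4 5 6]
Card 8 is at position 1.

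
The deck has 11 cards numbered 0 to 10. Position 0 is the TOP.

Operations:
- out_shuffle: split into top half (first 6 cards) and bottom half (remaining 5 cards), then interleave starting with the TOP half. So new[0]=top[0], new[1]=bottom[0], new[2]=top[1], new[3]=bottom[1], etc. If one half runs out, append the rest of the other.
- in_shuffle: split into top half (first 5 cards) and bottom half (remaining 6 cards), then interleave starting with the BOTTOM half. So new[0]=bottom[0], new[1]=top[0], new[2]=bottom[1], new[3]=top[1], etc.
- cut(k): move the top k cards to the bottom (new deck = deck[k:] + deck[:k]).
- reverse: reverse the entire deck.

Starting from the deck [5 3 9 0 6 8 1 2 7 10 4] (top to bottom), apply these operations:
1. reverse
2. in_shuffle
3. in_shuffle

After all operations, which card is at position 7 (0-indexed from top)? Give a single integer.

After op 1 (reverse): [4 10 7 2 1 8 6 0 9 3 5]
After op 2 (in_shuffle): [8 4 6 10 0 7 9 2 3 1 5]
After op 3 (in_shuffle): [7 8 9 4 2 6 3 10 1 0 5]
Position 7: card 10.

Answer: 10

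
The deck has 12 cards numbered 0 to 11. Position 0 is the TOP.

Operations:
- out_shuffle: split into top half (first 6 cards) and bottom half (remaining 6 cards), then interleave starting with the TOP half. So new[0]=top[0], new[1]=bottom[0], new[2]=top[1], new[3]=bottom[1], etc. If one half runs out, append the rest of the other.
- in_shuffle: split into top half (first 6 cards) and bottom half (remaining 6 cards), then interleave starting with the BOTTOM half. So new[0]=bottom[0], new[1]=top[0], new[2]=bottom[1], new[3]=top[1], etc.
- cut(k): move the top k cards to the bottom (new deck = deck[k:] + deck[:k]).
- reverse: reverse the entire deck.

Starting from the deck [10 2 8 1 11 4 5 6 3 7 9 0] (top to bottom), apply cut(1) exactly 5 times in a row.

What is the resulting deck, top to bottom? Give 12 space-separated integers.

After op 1 (cut(1)): [2 8 1 11 4 5 6 3 7 9 0 10]
After op 2 (cut(1)): [8 1 11 4 5 6 3 7 9 0 10 2]
After op 3 (cut(1)): [1 11 4 5 6 3 7 9 0 10 2 8]
After op 4 (cut(1)): [11 4 5 6 3 7 9 0 10 2 8 1]
After op 5 (cut(1)): [4 5 6 3 7 9 0 10 2 8 1 11]

Answer: 4 5 6 3 7 9 0 10 2 8 1 11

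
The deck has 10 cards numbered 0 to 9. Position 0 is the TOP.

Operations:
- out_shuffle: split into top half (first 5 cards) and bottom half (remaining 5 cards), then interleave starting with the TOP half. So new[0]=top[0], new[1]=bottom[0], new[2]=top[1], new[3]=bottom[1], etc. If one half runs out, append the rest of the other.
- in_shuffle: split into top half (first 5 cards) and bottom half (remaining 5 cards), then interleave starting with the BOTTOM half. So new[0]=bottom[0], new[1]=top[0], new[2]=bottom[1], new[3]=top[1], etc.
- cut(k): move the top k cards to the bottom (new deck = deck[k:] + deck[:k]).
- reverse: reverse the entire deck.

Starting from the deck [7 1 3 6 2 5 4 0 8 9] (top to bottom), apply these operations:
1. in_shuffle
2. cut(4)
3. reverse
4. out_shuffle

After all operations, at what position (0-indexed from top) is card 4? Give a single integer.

After op 1 (in_shuffle): [5 7 4 1 0 3 8 6 9 2]
After op 2 (cut(4)): [0 3 8 6 9 2 5 7 4 1]
After op 3 (reverse): [1 4 7 5 2 9 6 8 3 0]
After op 4 (out_shuffle): [1 9 4 6 7 8 5 3 2 0]
Card 4 is at position 2.

Answer: 2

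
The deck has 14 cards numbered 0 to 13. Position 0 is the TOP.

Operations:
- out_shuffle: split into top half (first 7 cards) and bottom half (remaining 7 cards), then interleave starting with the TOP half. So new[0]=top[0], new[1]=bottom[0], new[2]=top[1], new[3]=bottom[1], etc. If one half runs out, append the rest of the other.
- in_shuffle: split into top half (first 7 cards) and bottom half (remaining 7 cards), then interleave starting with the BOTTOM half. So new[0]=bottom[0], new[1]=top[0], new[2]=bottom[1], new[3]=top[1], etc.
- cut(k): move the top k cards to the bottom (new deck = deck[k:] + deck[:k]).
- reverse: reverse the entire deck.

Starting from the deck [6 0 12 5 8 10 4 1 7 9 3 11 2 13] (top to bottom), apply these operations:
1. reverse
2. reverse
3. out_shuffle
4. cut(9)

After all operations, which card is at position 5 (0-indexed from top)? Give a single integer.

After op 1 (reverse): [13 2 11 3 9 7 1 4 10 8 5 12 0 6]
After op 2 (reverse): [6 0 12 5 8 10 4 1 7 9 3 11 2 13]
After op 3 (out_shuffle): [6 1 0 7 12 9 5 3 8 11 10 2 4 13]
After op 4 (cut(9)): [11 10 2 4 13 6 1 0 7 12 9 5 3 8]
Position 5: card 6.

Answer: 6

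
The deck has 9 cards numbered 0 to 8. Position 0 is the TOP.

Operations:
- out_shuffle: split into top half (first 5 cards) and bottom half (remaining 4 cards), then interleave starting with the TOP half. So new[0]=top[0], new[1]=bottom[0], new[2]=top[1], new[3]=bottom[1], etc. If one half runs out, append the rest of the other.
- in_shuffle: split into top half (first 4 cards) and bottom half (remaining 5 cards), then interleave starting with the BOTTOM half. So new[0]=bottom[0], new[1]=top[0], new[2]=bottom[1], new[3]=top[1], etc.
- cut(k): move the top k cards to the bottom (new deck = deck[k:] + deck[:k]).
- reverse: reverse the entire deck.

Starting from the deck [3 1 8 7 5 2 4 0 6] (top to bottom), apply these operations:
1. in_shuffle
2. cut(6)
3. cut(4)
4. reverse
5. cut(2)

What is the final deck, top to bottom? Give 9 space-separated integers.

Answer: 7 0 8 4 1 2 3 5 6

Derivation:
After op 1 (in_shuffle): [5 3 2 1 4 8 0 7 6]
After op 2 (cut(6)): [0 7 6 5 3 2 1 4 8]
After op 3 (cut(4)): [3 2 1 4 8 0 7 6 5]
After op 4 (reverse): [5 6 7 0 8 4 1 2 3]
After op 5 (cut(2)): [7 0 8 4 1 2 3 5 6]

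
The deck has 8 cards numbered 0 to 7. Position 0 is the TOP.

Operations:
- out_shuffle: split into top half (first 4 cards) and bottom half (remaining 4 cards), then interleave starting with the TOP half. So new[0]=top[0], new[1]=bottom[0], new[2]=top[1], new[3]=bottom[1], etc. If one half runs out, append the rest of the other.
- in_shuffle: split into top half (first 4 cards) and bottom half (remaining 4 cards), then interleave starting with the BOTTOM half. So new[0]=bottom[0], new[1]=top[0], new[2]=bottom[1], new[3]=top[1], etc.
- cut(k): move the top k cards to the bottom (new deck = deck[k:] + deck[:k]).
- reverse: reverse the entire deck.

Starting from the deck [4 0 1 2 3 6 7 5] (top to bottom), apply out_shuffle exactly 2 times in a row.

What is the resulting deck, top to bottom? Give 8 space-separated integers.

After op 1 (out_shuffle): [4 3 0 6 1 7 2 5]
After op 2 (out_shuffle): [4 1 3 7 0 2 6 5]

Answer: 4 1 3 7 0 2 6 5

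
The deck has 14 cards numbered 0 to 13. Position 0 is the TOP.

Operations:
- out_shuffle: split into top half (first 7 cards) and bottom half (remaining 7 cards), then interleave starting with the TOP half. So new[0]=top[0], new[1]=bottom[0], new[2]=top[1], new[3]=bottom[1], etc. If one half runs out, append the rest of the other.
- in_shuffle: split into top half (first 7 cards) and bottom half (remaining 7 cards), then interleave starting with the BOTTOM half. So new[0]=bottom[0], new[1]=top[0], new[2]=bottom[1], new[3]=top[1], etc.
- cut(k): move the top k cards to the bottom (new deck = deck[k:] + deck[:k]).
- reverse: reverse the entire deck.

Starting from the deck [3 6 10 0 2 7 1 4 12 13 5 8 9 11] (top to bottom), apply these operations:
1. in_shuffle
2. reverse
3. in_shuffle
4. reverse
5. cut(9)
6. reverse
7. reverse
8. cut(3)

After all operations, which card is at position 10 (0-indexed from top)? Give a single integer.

Answer: 7

Derivation:
After op 1 (in_shuffle): [4 3 12 6 13 10 5 0 8 2 9 7 11 1]
After op 2 (reverse): [1 11 7 9 2 8 0 5 10 13 6 12 3 4]
After op 3 (in_shuffle): [5 1 10 11 13 7 6 9 12 2 3 8 4 0]
After op 4 (reverse): [0 4 8 3 2 12 9 6 7 13 11 10 1 5]
After op 5 (cut(9)): [13 11 10 1 5 0 4 8 3 2 12 9 6 7]
After op 6 (reverse): [7 6 9 12 2 3 8 4 0 5 1 10 11 13]
After op 7 (reverse): [13 11 10 1 5 0 4 8 3 2 12 9 6 7]
After op 8 (cut(3)): [1 5 0 4 8 3 2 12 9 6 7 13 11 10]
Position 10: card 7.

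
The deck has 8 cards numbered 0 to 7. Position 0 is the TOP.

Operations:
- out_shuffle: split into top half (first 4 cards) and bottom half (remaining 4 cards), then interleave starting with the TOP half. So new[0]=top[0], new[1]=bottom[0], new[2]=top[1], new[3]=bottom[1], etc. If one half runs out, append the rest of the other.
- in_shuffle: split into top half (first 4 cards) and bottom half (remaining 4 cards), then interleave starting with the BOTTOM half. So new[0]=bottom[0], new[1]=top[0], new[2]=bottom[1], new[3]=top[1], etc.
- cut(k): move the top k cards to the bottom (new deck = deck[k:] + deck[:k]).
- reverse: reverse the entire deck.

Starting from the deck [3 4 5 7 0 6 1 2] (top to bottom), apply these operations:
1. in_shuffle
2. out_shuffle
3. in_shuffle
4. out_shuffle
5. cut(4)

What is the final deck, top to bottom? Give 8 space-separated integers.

After op 1 (in_shuffle): [0 3 6 4 1 5 2 7]
After op 2 (out_shuffle): [0 1 3 5 6 2 4 7]
After op 3 (in_shuffle): [6 0 2 1 4 3 7 5]
After op 4 (out_shuffle): [6 4 0 3 2 7 1 5]
After op 5 (cut(4)): [2 7 1 5 6 4 0 3]

Answer: 2 7 1 5 6 4 0 3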